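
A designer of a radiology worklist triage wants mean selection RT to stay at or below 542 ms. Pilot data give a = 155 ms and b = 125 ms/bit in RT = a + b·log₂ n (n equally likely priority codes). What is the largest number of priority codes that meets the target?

Information budget: (542 − 155)/125 = 3.0960 bits, so n ≤ 2^3.0960 = 8.550 → at most 8.

8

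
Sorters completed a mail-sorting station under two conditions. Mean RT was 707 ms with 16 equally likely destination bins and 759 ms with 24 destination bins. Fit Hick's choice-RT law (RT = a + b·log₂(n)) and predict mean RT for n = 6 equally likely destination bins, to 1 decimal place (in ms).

581.2 ms

Solve the two-equation system in a and b:
  b = (759 − 707) / (log₂ 24 − log₂ 16) = 52 / (4.5850 − 4) = 88.895 ms/bit
  a = 707 − 88.895 × 4 = 351.422 ms
Then RT(6) = 351.422 + 88.895 × log₂ 6 = 351.422 + 88.895 × 2.5850 ≈ 581.211 ms.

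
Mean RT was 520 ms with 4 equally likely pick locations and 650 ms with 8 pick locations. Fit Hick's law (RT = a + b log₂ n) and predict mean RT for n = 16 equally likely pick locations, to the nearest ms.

Solve the two-equation system in a and b:
  b = (650 − 520) / (log₂ 8 − log₂ 4) = 130 / (3 − 2) = 130 ms/bit
  a = 520 − 130 × 2 = 260 ms
Then RT(16) = 260 + 130 × log₂ 16 = 260 + 130 × 4 ≈ 780.000 ms.

780 ms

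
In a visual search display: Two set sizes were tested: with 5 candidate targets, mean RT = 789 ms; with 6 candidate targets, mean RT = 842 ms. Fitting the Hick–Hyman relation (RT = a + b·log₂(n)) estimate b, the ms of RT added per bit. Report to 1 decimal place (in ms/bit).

The slope on a log₂ axis is (842 − 789) / (2.5850 − 2.3219) = 201.495 ms/bit.

201.5 ms/bit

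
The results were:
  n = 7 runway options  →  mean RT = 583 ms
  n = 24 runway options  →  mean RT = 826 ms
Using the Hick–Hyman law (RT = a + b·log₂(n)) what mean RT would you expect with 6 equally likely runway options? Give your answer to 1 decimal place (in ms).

Fit slope and intercept:
  b = (826 − 583) / (log₂ 24 − log₂ 7) = 243 / (4.5850 − 2.8074) = 136.701 ms/bit
  a = 583 − 136.701 × 2.8074 = 199.233 ms
Then RT(6) = 199.233 + 136.701 × log₂ 6 = 199.233 + 136.701 × 2.5850 ≈ 552.599 ms.

552.6 ms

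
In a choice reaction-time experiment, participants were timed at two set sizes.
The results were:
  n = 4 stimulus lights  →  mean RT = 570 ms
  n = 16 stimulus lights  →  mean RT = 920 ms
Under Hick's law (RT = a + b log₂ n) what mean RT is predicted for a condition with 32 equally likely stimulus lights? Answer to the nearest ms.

Solve the two-equation system in a and b:
  b = (920 − 570) / (log₂ 16 − log₂ 4) = 350 / (4 − 2) = 175 ms/bit
  a = 570 − 175 × 2 = 220 ms
Then RT(32) = 220 + 175 × log₂ 32 = 220 + 175 × 5 ≈ 1095.000 ms.

1095 ms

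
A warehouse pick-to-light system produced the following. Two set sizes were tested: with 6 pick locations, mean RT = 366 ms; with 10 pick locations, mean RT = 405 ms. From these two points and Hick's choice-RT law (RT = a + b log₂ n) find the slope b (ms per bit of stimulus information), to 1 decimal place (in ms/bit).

The slope on a log₂ axis is (405 − 366) / (3.3219 − 2.5850) = 52.920 ms/bit.

52.9 ms/bit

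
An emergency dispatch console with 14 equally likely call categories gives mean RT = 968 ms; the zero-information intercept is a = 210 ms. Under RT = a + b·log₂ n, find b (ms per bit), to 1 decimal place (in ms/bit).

log₂(14) = 3.8074 bits.
b = (RT − a)/log₂ n = (968 − 210) / 3.8074 = 199.088 ms/bit.

199.1 ms/bit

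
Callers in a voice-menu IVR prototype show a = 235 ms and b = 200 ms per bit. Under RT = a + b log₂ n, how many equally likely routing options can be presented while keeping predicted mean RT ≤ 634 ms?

3

Information budget: (634 − 235)/200 = 1.9950 bits, so n ≤ 2^1.9950 = 3.986 → at most 3.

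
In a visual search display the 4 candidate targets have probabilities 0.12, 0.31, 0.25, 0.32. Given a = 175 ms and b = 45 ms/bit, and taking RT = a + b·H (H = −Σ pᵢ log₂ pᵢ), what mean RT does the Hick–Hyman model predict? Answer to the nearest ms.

261 ms

Entropy contributions −pᵢ log₂ pᵢ: 0.3671, 0.5238, 0.5000, 0.5260; sum H = 1.9169 bits.
RT = a + bH = 175 + 45·1.9169 = 261.26 ms.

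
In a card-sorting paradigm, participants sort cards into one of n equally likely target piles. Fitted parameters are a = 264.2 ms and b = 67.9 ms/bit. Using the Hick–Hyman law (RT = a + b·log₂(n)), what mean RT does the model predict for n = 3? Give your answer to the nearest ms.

372 ms

log₂(3) = 1.5850 bits, so RT = 264.2 + 67.9 × 1.5850 ≈ 371.819 ms.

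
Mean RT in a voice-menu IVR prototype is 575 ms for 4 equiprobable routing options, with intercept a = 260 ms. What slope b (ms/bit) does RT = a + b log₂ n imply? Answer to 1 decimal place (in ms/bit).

157.5 ms/bit

4 alternatives carry log₂ 4 = 2 bits; the choice cost is 575 − 260 = 315 ms, so b = 315/2 = 157.500 ms/bit.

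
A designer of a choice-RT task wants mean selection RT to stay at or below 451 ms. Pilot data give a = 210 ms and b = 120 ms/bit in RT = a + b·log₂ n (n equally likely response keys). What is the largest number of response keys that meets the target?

120·log₂ n ≤ 451 − 210 = 241, giving log₂ n ≤ 2.0083 and n ≤ 4.023. The largest whole number is 4.

4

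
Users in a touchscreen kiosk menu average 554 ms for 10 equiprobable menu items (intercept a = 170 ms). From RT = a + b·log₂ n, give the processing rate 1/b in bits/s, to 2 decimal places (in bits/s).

Choice component = 554 − 170 = 384 ms over log₂(10) = 3.3219 bits.
b = 384 / 3.3219 = 115.596 ms/bit, so 1/b = 8.651 bits/s.

8.65 bits/s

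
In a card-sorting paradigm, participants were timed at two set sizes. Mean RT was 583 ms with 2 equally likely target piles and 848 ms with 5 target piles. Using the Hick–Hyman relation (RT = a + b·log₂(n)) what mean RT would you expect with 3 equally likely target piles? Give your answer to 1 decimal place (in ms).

With log₂ n on the abscissa the relation is linear; from the two conditions:
  b = (848 − 583) / (log₂ 5 − log₂ 2) = 265 / (2.3219 − 1) = 200.465 ms/bit
  a = 583 − 200.465 × 1 = 382.535 ms
Then RT(3) = 382.535 + 200.465 × log₂ 3 = 382.535 + 200.465 × 1.5850 ≈ 700.264 ms.

700.3 ms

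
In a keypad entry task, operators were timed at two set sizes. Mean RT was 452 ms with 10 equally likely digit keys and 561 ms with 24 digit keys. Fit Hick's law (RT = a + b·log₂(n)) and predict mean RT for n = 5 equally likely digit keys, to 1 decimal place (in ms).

RT is linear in log₂ n, so two points fix the line:
  b = (561 − 452) / (log₂ 24 − log₂ 10) = 109 / (4.5850 − 3.3219) = 86.300 ms/bit
  a = 452 − 86.300 × 3.3219 = 165.317 ms
Then RT(5) = 165.317 + 86.300 × log₂ 5 = 165.317 + 86.300 × 2.3219 ≈ 365.700 ms.

365.7 ms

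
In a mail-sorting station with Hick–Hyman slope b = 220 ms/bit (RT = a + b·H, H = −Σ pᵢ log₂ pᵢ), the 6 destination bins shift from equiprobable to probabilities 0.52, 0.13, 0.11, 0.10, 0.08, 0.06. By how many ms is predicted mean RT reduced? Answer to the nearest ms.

Equiprobable entropy H₀ = log₂ 6 = 2.5850 bits.
Skewed entropy H = −Σ pᵢ log₂ pᵢ = 2.0907 bits.
ΔRT = b·(H₀ − H) = 220 × 0.4942 = 108.73 ms.

109 ms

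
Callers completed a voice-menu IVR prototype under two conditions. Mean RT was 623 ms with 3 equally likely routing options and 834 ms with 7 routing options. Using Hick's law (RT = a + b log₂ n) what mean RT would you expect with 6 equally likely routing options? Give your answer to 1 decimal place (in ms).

Fit slope and intercept:
  b = (834 − 623) / (log₂ 7 − log₂ 3) = 211 / (2.8074 − 1.5850) = 172.612 ms/bit
  a = 623 − 172.612 × 1.5850 = 349.416 ms
Then RT(6) = 349.416 + 172.612 × log₂ 6 = 349.416 + 172.612 × 2.5850 ≈ 795.612 ms.

795.6 ms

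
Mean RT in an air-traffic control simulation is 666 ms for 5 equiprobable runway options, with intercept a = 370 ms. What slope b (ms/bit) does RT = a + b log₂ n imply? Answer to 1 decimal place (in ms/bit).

b = (666 − 370) / log₂(5) = 296 / 2.3219 = 127.480 ms/bit.

127.5 ms/bit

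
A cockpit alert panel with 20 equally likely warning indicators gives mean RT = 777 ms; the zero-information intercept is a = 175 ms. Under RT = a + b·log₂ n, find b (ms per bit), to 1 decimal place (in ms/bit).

b = (777 − 175) / log₂(20) = 602 / 4.3219 = 139.290 ms/bit.

139.3 ms/bit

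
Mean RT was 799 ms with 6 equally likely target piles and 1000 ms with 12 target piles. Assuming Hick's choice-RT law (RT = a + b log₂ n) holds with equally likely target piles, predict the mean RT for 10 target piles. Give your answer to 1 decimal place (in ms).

947.1 ms

Fit slope and intercept:
  b = (1000 − 799) / (log₂ 12 − log₂ 6) = 201 / (3.5850 − 2.5850) = 201.000 ms/bit
  a = 799 − 201.000 × 2.5850 = 279.423 ms
Then RT(10) = 279.423 + 201.000 × log₂ 10 = 279.423 + 201.000 × 3.3219 ≈ 947.130 ms.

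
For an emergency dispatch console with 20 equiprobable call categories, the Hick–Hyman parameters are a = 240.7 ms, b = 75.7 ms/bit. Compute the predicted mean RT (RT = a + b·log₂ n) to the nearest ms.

log₂(20) = 4.3219 bits, so RT = 240.7 + 75.7 × 4.3219 ≈ 567.870 ms.

568 ms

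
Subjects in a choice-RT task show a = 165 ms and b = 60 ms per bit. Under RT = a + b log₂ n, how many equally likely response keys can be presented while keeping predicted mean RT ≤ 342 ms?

Set 165 + 60·log₂ n ≤ 342 → log₂ n ≤ (342 − 165)/60 = 2.9500.
So n ≤ 2^2.9500 = 7.727; the largest integer n is 7.

7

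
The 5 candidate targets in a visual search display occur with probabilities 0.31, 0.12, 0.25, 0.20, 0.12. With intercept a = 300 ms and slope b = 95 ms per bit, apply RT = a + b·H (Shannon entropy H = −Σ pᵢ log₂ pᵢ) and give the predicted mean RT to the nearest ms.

511 ms

Entropy contributions −pᵢ log₂ pᵢ: 0.5238, 0.3671, 0.5000, 0.4644, 0.3671; sum H = 2.2223 bits.
RT = a + bH = 300 + 95·2.2223 = 511.12 ms.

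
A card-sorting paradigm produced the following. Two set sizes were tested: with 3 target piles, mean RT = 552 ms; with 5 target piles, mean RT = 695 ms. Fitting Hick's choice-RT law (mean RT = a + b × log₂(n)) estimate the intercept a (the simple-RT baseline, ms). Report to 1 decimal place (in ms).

The slope on a log₂ axis is (695 − 552) / (2.3219 − 1.5850) = 194.039 ms/bit.
a = RT₁ − b·log₂ n₁ = 552 − 194.039 × 1.5850 = 244.456 ms.

244.5 ms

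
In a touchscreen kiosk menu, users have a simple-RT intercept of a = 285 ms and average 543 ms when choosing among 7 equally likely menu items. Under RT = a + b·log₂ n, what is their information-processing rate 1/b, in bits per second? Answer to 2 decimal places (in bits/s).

10.88 bits/s

b = (543 − 285)/log₂ 7 = 258/2.8074 = 91.901 ms per bit = 0.09190 s/bit; the reciprocal is 10.881 bits/s.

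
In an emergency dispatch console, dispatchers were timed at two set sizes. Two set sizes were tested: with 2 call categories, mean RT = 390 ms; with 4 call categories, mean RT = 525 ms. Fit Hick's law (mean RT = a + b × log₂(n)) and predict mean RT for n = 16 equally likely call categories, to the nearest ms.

795 ms

With log₂ n on the abscissa the relation is linear; from the two conditions:
  b = (525 − 390) / (log₂ 4 − log₂ 2) = 135 / (2 − 1) = 135 ms/bit
  a = 390 − 135 × 1 = 255 ms
Then RT(16) = 255 + 135 × log₂ 16 = 255 + 135 × 4 ≈ 795.000 ms.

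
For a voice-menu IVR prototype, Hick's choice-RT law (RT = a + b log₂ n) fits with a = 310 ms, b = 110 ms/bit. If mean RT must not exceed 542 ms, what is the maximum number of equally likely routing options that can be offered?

4

Information budget: (542 − 310)/110 = 2.1091 bits, so n ≤ 2^2.1091 = 4.314 → at most 4.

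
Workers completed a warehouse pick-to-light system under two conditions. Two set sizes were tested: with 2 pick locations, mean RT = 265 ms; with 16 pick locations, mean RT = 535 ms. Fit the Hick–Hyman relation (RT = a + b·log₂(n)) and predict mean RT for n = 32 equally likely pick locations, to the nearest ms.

Fit slope and intercept:
  b = (535 − 265) / (log₂ 16 − log₂ 2) = 270 / (4 − 1) = 90 ms/bit
  a = 265 − 90 × 1 = 175 ms
Then RT(32) = 175 + 90 × log₂ 32 = 175 + 90 × 5 ≈ 625.000 ms.

625 ms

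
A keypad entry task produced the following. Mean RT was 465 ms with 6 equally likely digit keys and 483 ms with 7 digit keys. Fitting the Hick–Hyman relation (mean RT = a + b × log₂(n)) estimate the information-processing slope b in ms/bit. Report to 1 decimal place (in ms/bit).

b = (RT₂ − RT₁)/(log₂ n₂ − log₂ n₁) = (483 − 465)/(2.8074 − 2.5850) = 80.938 ms/bit.

80.9 ms/bit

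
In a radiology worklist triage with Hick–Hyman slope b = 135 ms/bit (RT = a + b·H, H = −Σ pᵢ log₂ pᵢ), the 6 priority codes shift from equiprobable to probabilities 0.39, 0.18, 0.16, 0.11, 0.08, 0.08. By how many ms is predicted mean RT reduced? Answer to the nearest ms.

The RT saving is b·ΔH. Equiprobable H₀ = log₂(6) = 2.5850 bits; with the given probabilities H = 2.3314 bits.
b·(H₀ − H) = 135 × (2.5850 − 2.3314) = 34.23 ms.

34 ms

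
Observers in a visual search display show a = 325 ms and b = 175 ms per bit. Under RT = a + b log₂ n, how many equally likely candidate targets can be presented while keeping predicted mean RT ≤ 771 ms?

5

Information budget: (771 − 325)/175 = 2.5486 bits, so n ≤ 2^2.5486 = 5.851 → at most 5.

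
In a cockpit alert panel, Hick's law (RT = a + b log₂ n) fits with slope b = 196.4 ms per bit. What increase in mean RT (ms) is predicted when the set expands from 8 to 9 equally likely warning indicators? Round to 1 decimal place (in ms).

Only the slope matters, since a is common to both: ΔRT = b·log₂(n₂/n₁).
log₂(9) − log₂(8) = 3.1699 − 3 = 0.1699.
ΔRT = 196.4 × 0.1699 = 33.373 ms.

33.4 ms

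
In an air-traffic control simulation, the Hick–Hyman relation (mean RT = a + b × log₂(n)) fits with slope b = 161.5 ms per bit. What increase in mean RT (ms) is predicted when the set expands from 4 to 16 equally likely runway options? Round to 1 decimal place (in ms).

323.0 ms

The intercept a cancels: ΔRT = b·(log₂ n₂ − log₂ n₁) = b·log₂(n₂/n₁).
log₂(16) − log₂(4) = log₂(16/4) = log₂(4) = 2.
ΔRT = 161.5 × 2.0000 = 323.000 ms.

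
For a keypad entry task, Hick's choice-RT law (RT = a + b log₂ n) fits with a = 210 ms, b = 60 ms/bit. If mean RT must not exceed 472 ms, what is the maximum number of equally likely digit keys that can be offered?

20

Information budget: (472 − 210)/60 = 4.3667 bits, so n ≤ 2^4.3667 = 20.630 → at most 20.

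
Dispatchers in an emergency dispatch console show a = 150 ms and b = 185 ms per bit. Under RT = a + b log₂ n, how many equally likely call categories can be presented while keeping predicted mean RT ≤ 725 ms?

185·log₂ n ≤ 725 − 150 = 575, giving log₂ n ≤ 3.1081 and n ≤ 8.623. The largest whole number is 8.

8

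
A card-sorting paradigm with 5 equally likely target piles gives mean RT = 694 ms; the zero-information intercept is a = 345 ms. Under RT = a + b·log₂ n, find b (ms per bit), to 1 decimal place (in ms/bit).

150.3 ms/bit

b = (694 − 345) / log₂(5) = 349 / 2.3219 = 150.306 ms/bit.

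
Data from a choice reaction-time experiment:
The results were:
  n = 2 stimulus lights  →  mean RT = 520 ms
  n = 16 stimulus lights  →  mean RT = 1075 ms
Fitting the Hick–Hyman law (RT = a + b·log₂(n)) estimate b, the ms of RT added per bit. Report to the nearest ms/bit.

185 ms/bit

Slope: b = (1075 − 520) / (log₂ 16 − log₂ 2) = 555/3.0000 = 185 ms/bit.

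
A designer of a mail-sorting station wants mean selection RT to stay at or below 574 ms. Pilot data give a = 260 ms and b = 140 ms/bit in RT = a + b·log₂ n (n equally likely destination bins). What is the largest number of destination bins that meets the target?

4

Set 260 + 140·log₂ n ≤ 574 → log₂ n ≤ (574 − 260)/140 = 2.2429.
So n ≤ 2^2.2429 = 4.733; the largest integer n is 4.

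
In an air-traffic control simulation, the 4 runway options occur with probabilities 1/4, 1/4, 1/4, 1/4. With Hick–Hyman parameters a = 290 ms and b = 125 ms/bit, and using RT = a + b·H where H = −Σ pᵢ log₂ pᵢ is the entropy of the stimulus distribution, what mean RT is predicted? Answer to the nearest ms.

540 ms

Each term −pᵢ log₂ pᵢ: 0.25·2 + 0.25·2 + 0.25·2 + 0.25·2; summed, H = 2.000 bits.
Mean RT = a + bH = 290 + 125·2.000 = 540.00 ms.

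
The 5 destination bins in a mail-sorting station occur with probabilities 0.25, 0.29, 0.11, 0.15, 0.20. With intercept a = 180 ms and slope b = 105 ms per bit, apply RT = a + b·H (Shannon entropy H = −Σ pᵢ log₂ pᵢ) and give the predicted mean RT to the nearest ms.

H = 0.25·log₂(1/0.25) + 0.29·log₂(1/0.29) + 0.11·log₂(1/0.11) + 0.15·log₂(1/0.15) + 0.20·log₂(1/0.20) = 2.2431 bits.
RT = 180 + 105 × 2.2431 = 415.53 ms.

416 ms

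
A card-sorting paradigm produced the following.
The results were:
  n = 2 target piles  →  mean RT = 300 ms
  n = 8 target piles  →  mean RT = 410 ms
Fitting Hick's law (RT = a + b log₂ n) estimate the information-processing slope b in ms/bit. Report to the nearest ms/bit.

The slope on a log₂ axis is (410 − 300) / (3 − 1) = 55 ms/bit.

55 ms/bit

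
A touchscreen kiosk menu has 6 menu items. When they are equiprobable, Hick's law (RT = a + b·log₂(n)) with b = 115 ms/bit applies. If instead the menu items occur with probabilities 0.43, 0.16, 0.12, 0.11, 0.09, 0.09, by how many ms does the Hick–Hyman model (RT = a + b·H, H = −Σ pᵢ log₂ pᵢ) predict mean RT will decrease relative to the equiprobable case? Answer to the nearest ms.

The RT saving is b·ΔH. Equiprobable H₀ = log₂(6) = 2.5850 bits; with the given probabilities H = 2.2892 bits.
b·(H₀ − H) = 115 × (2.5850 − 2.2892) = 34.01 ms.

34 ms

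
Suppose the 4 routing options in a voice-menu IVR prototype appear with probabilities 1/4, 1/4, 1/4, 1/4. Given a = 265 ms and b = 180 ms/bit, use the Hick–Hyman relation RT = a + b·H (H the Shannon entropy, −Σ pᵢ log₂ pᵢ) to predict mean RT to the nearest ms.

625 ms

H = −Σ pᵢ log₂ pᵢ = 0.25·2 + 0.25·2 + 0.25·2 + 0.25·2 = 2.000 bits.
RT = 265 + 180 × 2.000 = 625.00 ms.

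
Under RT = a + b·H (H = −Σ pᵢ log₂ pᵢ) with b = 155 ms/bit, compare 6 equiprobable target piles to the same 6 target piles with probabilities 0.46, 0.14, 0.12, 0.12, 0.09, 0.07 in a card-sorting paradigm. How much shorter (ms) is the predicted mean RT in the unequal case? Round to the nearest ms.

The RT saving is b·ΔH. Equiprobable H₀ = log₂(6) = 2.5850 bits; with the given probabilities H = 2.2278 bits.
b·(H₀ − H) = 155 × (2.5850 − 2.2278) = 55.36 ms.

55 ms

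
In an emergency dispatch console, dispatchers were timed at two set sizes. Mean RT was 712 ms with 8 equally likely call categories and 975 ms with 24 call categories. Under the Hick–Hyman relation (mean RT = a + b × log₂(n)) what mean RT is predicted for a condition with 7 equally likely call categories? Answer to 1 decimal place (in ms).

680.0 ms

RT is linear in log₂ n, so two points fix the line:
  b = (975 − 712) / (log₂ 24 − log₂ 8) = 263 / (4.5850 − 3) = 165.935 ms/bit
  a = 712 − 165.935 × 3 = 214.196 ms
Then RT(7) = 214.196 + 165.935 × log₂ 7 = 214.196 + 165.935 × 2.8074 ≈ 680.034 ms.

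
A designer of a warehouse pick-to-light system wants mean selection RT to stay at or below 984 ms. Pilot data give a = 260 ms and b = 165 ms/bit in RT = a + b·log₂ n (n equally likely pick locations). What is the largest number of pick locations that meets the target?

165·log₂ n ≤ 984 − 260 = 724, giving log₂ n ≤ 4.3879 and n ≤ 20.935. The largest whole number is 20.

20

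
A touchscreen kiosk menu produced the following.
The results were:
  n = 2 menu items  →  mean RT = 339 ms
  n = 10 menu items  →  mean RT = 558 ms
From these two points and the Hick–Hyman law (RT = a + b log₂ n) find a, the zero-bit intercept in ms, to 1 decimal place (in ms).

Slope: b = (558 − 339) / (log₂ 10 − log₂ 2) = 219/2.3219 = 94.318 ms/bit.
a = RT₁ − b·log₂ n₁ = 339 − 94.318 × 1 = 244.682 ms.

244.7 ms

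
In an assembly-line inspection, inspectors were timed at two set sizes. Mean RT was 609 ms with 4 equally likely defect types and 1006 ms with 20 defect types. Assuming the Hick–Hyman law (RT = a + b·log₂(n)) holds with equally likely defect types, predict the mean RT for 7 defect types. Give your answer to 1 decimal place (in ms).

747.0 ms

RT is linear in log₂ n, so two points fix the line:
  b = (1006 − 609) / (log₂ 20 − log₂ 4) = 397 / (4.3219 − 2) = 170.979 ms/bit
  a = 609 − 170.979 × 2 = 267.043 ms
Then RT(7) = 267.043 + 170.979 × log₂ 7 = 267.043 + 170.979 × 2.8074 ≈ 747.040 ms.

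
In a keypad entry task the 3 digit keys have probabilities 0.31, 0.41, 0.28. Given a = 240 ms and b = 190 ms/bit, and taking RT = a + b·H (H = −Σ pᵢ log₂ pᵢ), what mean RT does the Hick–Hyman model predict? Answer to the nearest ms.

Entropy contributions −pᵢ log₂ pᵢ: 0.5238, 0.5274, 0.5142; sum H = 1.5654 bits.
RT = a + bH = 240 + 190·1.5654 = 537.43 ms.

537 ms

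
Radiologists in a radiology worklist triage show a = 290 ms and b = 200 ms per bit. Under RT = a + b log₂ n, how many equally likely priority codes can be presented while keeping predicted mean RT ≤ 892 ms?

Set 290 + 200·log₂ n ≤ 892 → log₂ n ≤ (892 − 290)/200 = 3.0100.
So n ≤ 2^3.0100 = 8.056; the largest integer n is 8.

8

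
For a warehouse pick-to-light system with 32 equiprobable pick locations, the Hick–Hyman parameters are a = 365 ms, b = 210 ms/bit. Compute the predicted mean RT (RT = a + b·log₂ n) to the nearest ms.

1415 ms

log₂(32) = 5 bits, so RT = 365 + 210 × 5 ≈ 1415.000 ms.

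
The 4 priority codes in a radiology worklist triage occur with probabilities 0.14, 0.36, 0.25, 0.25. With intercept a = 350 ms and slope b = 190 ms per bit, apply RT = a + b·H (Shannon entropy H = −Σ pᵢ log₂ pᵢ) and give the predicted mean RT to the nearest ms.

716 ms

H = 0.14·log₂(1/0.14) + 0.36·log₂(1/0.36) + 0.25·log₂(1/0.25) + 0.25·log₂(1/0.25) = 1.9277 bits.
RT = 350 + 190 × 1.9277 = 716.27 ms.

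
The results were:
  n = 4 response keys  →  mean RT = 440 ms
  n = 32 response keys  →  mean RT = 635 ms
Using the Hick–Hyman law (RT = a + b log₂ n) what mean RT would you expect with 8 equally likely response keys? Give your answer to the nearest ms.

505 ms

RT is linear in log₂ n, so two points fix the line:
  b = (635 − 440) / (log₂ 32 − log₂ 4) = 195 / (5 − 2) = 65 ms/bit
  a = 440 − 65 × 2 = 310 ms
Then RT(8) = 310 + 65 × log₂ 8 = 310 + 65 × 3 ≈ 505.000 ms.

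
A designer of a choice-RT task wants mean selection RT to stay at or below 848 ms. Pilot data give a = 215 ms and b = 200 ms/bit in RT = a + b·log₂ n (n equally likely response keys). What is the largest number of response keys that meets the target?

200·log₂ n ≤ 848 − 215 = 633, giving log₂ n ≤ 3.1650 and n ≤ 8.969. The largest whole number is 8.

8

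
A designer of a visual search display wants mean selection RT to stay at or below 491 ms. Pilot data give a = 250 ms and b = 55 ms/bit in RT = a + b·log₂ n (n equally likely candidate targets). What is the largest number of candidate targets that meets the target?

20

Information budget: (491 − 250)/55 = 4.3818 bits, so n ≤ 2^4.3818 = 20.848 → at most 20.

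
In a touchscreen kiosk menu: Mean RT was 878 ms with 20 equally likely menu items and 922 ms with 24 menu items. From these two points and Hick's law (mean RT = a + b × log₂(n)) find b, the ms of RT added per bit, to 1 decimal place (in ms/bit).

167.3 ms/bit

Slope: b = (922 − 878) / (log₂ 24 − log₂ 20) = 44/0.2630 = 167.278 ms/bit.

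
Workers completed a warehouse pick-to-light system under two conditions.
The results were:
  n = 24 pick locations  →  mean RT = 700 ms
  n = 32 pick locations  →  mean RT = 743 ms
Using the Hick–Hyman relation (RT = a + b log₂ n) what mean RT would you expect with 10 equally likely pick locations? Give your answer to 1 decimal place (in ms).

569.1 ms

With log₂ n on the abscissa the relation is linear; from the two conditions:
  b = (743 − 700) / (log₂ 32 − log₂ 24) = 43 / (5 − 4.5850) = 103.605 ms/bit
  a = 700 − 103.605 × 4.5850 = 224.975 ms
Then RT(10) = 224.975 + 103.605 × log₂ 10 = 224.975 + 103.605 × 3.3219 ≈ 569.143 ms.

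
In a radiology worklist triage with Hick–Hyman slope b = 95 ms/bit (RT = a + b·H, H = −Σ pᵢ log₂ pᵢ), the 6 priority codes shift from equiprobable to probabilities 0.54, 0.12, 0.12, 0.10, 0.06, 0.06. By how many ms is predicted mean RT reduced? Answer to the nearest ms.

Equiprobable entropy H₀ = log₂ 6 = 2.5850 bits.
Skewed entropy H = −Σ pᵢ log₂ pᵢ = 2.0334 bits.
ΔRT = b·(H₀ − H) = 95 × 0.5515 = 52.39 ms.

52 ms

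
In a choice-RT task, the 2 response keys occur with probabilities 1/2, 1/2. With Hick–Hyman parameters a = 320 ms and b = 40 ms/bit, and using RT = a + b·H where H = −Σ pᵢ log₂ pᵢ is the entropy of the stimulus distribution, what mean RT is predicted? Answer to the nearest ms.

360 ms

H = −Σ pᵢ log₂ pᵢ = 0.5·1 + 0.5·1 = 1.000 bits.
RT = 320 + 40 × 1.000 = 360.00 ms.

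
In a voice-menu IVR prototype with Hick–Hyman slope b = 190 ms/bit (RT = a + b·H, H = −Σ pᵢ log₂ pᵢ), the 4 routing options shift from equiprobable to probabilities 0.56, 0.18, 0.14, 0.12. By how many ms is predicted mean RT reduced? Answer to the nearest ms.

Equiprobable entropy H₀ = log₂ 4 = 2.0000 bits.
Skewed entropy H = −Σ pᵢ log₂ pᵢ = 1.6779 bits.
ΔRT = b·(H₀ − H) = 190 × 0.3221 = 61.19 ms.

61 ms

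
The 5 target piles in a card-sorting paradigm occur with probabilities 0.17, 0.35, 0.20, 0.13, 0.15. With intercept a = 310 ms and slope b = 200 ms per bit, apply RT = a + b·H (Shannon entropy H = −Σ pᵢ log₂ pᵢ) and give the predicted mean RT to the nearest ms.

Entropy contributions −pᵢ log₂ pᵢ: 0.4346, 0.5301, 0.4644, 0.3826, 0.4105; sum H = 2.2223 bits.
RT = a + bH = 310 + 200·2.2223 = 754.45 ms.

754 ms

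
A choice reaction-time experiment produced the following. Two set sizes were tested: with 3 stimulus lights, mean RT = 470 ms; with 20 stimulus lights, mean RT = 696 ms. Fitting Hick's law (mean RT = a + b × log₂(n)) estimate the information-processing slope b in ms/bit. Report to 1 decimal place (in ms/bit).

82.6 ms/bit

The slope on a log₂ axis is (696 − 470) / (4.3219 − 1.5850) = 82.573 ms/bit.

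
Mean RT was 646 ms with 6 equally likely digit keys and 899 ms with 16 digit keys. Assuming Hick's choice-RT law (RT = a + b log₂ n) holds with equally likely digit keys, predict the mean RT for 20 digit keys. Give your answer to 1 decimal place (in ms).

RT is linear in log₂ n, so two points fix the line:
  b = (899 − 646) / (log₂ 16 − log₂ 6) = 253 / (4 − 2.5850) = 178.794 ms/bit
  a = 646 − 178.794 × 2.5850 = 183.825 ms
Then RT(20) = 183.825 + 178.794 × log₂ 20 = 183.825 + 178.794 × 4.3219 ≈ 956.559 ms.

956.6 ms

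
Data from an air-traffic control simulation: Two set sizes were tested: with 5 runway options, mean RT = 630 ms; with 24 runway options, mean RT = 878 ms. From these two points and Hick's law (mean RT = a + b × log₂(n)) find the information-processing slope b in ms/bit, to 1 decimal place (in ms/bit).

109.6 ms/bit

The slope on a log₂ axis is (878 − 630) / (4.5850 − 2.3219) = 109.587 ms/bit.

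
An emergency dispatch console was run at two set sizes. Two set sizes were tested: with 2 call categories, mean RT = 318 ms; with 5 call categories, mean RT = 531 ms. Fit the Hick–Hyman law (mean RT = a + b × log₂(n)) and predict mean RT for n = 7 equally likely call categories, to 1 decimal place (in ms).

609.2 ms

Solve the two-equation system in a and b:
  b = (531 − 318) / (log₂ 5 − log₂ 2) = 213 / (2.3219 − 1) = 161.128 ms/bit
  a = 318 − 161.128 × 1 = 156.872 ms
Then RT(7) = 156.872 + 161.128 × log₂ 7 = 156.872 + 161.128 × 2.8074 ≈ 609.216 ms.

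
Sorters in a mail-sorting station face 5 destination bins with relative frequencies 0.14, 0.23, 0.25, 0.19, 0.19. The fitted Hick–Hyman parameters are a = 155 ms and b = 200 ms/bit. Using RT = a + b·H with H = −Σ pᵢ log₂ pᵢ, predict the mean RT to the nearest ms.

614 ms

Entropy contributions −pᵢ log₂ pᵢ: 0.3971, 0.4877, 0.5000, 0.4552, 0.4552; sum H = 2.2952 bits.
RT = a + bH = 155 + 200·2.2952 = 614.05 ms.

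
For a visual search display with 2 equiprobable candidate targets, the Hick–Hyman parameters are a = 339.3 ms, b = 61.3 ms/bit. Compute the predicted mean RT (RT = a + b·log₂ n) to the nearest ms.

log₂(2) = 1 bits, so RT = 339.3 + 61.3 × 1 ≈ 400.600 ms.

401 ms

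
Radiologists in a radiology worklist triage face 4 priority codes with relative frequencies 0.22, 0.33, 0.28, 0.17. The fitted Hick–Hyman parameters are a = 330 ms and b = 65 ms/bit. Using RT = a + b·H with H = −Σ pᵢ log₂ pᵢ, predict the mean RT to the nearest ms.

Entropy contributions −pᵢ log₂ pᵢ: 0.4806, 0.5278, 0.5142, 0.4346; sum H = 1.9572 bits.
RT = a + bH = 330 + 65·1.9572 = 457.22 ms.

457 ms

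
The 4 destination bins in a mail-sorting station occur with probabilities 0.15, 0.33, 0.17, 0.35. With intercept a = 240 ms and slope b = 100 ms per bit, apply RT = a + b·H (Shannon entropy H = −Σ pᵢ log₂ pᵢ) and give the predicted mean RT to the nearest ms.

H = 0.15·log₂(1/0.15) + 0.33·log₂(1/0.33) + 0.17·log₂(1/0.17) + 0.35·log₂(1/0.35) = 1.9031 bits.
RT = 240 + 100 × 1.9031 = 430.31 ms.

430 ms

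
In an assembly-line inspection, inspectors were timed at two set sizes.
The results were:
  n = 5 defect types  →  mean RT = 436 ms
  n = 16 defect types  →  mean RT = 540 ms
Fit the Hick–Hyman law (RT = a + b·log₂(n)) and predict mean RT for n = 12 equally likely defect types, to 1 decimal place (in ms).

With log₂ n on the abscissa the relation is linear; from the two conditions:
  b = (540 − 436) / (log₂ 16 − log₂ 5) = 104 / (4 − 2.3219) = 61.976 ms/bit
  a = 436 − 61.976 × 2.3219 = 292.096 ms
Then RT(12) = 292.096 + 61.976 × log₂ 12 = 292.096 + 61.976 × 3.5850 ≈ 514.278 ms.

514.3 ms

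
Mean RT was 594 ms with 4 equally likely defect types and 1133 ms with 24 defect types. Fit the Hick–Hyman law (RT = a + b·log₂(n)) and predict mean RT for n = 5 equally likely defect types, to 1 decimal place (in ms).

661.1 ms

Fit slope and intercept:
  b = (1133 − 594) / (log₂ 24 − log₂ 4) = 539 / (4.5850 − 2) = 208.514 ms/bit
  a = 594 − 208.514 × 2 = 176.973 ms
Then RT(5) = 176.973 + 208.514 × log₂ 5 = 176.973 + 208.514 × 2.3219 ≈ 661.126 ms.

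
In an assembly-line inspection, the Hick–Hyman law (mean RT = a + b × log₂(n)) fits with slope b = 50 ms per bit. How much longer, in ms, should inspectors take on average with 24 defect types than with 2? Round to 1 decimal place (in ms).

ΔRT = (a + b log₂ n₂) − (a + b log₂ n₁) = b·(log₂ n₂ − log₂ n₁).
log₂(24) − log₂(2) = 4.5850 − 1 = 3.5850.
ΔRT = 50 × 3.5850 = 179.248 ms.

179.2 ms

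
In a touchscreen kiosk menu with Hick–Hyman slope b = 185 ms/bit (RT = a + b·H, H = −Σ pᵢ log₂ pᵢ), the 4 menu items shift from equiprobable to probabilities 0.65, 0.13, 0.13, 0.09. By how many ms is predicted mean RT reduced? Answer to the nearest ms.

The RT saving is b·ΔH. Equiprobable H₀ = log₂(4) = 2.0000 bits; with the given probabilities H = 1.4819 bits.
b·(H₀ − H) = 185 × (2.0000 − 1.4819) = 95.85 ms.

96 ms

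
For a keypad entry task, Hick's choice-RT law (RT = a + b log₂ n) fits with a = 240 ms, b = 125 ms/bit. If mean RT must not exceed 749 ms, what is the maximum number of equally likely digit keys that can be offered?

16

Information budget: (749 − 240)/125 = 4.0720 bits, so n ≤ 2^4.0720 = 16.819 → at most 16.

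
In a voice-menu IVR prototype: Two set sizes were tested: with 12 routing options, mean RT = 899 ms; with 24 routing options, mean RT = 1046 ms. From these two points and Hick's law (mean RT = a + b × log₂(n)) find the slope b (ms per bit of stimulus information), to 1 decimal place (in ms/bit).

Slope: b = (1046 − 899) / (log₂ 24 − log₂ 12) = 147/1.0000 = 147.000 ms/bit.

147.0 ms/bit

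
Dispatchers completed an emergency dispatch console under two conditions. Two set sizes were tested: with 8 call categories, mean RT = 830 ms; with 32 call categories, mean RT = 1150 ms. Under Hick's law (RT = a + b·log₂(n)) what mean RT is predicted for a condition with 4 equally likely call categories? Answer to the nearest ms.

670 ms

Solve the two-equation system in a and b:
  b = (1150 − 830) / (log₂ 32 − log₂ 8) = 320 / (5 − 3) = 160 ms/bit
  a = 830 − 160 × 3 = 350 ms
Then RT(4) = 350 + 160 × log₂ 4 = 350 + 160 × 2 ≈ 670.000 ms.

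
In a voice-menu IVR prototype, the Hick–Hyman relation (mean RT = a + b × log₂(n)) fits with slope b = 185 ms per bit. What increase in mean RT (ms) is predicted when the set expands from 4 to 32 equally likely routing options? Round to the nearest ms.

ΔRT = (a + b log₂ n₂) − (a + b log₂ n₁) = b·(log₂ n₂ − log₂ n₁).
log₂(32) − log₂(4) = log₂(32/4) = log₂(8) = 3.
ΔRT = 185 × 3.0000 = 555.000 ms.

555 ms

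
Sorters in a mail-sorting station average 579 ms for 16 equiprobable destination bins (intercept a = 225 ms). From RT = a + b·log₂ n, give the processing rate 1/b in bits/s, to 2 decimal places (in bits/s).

Choice component = 579 − 225 = 354 ms over log₂(16) = 4 bits.
b = 354 / 4 = 88.500 ms/bit, so 1/b = 11.299 bits/s.

11.30 bits/s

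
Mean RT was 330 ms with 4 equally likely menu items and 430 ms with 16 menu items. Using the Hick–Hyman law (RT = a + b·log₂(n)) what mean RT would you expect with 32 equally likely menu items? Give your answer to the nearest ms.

Fit slope and intercept:
  b = (430 − 330) / (log₂ 16 − log₂ 4) = 100 / (4 − 2) = 50 ms/bit
  a = 330 − 50 × 2 = 230 ms
Then RT(32) = 230 + 50 × log₂ 32 = 230 + 50 × 5 ≈ 480.000 ms.

480 ms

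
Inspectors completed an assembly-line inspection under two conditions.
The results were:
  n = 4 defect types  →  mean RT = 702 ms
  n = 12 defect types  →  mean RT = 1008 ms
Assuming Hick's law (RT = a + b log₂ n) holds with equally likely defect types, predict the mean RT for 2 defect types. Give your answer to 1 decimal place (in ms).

Fit slope and intercept:
  b = (1008 − 702) / (log₂ 12 − log₂ 4) = 306 / (3.5850 − 2) = 193.065 ms/bit
  a = 702 − 193.065 × 2 = 315.871 ms
Then RT(2) = 315.871 + 193.065 × log₂ 2 = 315.871 + 193.065 × 1 ≈ 508.935 ms.

508.9 ms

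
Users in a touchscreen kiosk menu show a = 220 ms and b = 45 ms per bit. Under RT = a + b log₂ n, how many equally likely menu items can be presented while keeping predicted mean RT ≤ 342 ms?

Set 220 + 45·log₂ n ≤ 342 → log₂ n ≤ (342 − 220)/45 = 2.7111.
So n ≤ 2^2.7111 = 6.548; the largest integer n is 6.

6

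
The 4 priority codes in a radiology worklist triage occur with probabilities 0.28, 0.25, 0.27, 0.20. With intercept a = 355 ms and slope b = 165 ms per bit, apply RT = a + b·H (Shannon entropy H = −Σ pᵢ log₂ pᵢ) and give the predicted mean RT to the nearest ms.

H = 0.28·log₂(1/0.28) + 0.25·log₂(1/0.25) + 0.27·log₂(1/0.27) + 0.20·log₂(1/0.20) = 1.9886 bits.
RT = 355 + 165 × 1.9886 = 683.12 ms.

683 ms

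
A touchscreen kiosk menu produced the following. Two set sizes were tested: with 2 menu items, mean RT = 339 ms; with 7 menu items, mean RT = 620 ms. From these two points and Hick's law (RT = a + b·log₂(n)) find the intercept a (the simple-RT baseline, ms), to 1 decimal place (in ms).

183.5 ms

b = (RT₂ − RT₁)/(log₂ n₂ − log₂ n₁) = (620 − 339)/(2.8074 − 1) = 155.476 ms/bit.
a = RT₁ − b·log₂ n₁ = 339 − 155.476 × 1 = 183.524 ms.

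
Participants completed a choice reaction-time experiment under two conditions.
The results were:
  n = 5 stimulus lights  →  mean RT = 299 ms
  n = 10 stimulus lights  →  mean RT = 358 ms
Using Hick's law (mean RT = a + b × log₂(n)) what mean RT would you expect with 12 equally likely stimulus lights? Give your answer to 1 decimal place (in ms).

373.5 ms

With log₂ n on the abscissa the relation is linear; from the two conditions:
  b = (358 − 299) / (log₂ 10 − log₂ 5) = 59 / (3.3219 − 2.3219) = 59.000 ms/bit
  a = 299 − 59.000 × 2.3219 = 162.006 ms
Then RT(12) = 162.006 + 59.000 × log₂ 12 = 162.006 + 59.000 × 3.5850 ≈ 373.519 ms.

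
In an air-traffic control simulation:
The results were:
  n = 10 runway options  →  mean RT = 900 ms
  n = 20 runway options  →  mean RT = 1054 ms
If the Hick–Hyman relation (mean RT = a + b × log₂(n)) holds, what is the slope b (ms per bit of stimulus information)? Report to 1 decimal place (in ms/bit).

Slope: b = (1054 − 900) / (log₂ 20 − log₂ 10) = 154/1.0000 = 154.000 ms/bit.

154.0 ms/bit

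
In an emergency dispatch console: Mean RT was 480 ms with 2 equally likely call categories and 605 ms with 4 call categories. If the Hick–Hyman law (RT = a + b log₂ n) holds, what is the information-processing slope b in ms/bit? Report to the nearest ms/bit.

The slope on a log₂ axis is (605 − 480) / (2 − 1) = 125 ms/bit.

125 ms/bit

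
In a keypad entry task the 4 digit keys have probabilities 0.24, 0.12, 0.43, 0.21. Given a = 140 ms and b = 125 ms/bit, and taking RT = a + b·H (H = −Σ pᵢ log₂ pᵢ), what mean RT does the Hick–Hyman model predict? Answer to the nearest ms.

H = 0.24·log₂(1/0.24) + 0.12·log₂(1/0.12) + 0.43·log₂(1/0.43) + 0.21·log₂(1/0.21) = 1.8576 bits.
RT = 140 + 125 × 1.8576 = 372.20 ms.

372 ms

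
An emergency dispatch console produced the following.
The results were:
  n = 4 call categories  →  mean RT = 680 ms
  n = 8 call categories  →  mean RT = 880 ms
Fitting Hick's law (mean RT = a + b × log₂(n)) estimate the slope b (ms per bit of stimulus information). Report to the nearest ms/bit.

200 ms/bit

b = (RT₂ − RT₁)/(log₂ n₂ − log₂ n₁) = (880 − 680)/(3 − 2) = 200 ms/bit.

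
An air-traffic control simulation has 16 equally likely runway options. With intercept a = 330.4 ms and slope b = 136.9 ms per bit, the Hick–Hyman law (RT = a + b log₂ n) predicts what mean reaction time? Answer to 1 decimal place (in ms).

log₂(16) = 4 bits, so RT = 330.4 + 136.9 × 4 ≈ 878.000 ms.

878.0 ms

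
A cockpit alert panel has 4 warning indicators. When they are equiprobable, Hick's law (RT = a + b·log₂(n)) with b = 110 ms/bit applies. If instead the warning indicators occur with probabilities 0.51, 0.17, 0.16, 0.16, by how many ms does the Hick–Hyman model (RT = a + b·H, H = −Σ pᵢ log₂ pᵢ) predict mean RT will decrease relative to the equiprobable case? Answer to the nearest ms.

The RT saving is b·ΔH. Equiprobable H₀ = log₂(4) = 2.0000 bits; with the given probabilities H = 1.7761 bits.
b·(H₀ − H) = 110 × (2.0000 − 1.7761) = 24.63 ms.

25 ms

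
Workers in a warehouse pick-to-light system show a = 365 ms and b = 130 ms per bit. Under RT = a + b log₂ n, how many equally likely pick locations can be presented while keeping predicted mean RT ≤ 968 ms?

Set 365 + 130·log₂ n ≤ 968 → log₂ n ≤ (968 − 365)/130 = 4.6385.
So n ≤ 2^4.6385 = 24.907; the largest integer n is 24.

24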